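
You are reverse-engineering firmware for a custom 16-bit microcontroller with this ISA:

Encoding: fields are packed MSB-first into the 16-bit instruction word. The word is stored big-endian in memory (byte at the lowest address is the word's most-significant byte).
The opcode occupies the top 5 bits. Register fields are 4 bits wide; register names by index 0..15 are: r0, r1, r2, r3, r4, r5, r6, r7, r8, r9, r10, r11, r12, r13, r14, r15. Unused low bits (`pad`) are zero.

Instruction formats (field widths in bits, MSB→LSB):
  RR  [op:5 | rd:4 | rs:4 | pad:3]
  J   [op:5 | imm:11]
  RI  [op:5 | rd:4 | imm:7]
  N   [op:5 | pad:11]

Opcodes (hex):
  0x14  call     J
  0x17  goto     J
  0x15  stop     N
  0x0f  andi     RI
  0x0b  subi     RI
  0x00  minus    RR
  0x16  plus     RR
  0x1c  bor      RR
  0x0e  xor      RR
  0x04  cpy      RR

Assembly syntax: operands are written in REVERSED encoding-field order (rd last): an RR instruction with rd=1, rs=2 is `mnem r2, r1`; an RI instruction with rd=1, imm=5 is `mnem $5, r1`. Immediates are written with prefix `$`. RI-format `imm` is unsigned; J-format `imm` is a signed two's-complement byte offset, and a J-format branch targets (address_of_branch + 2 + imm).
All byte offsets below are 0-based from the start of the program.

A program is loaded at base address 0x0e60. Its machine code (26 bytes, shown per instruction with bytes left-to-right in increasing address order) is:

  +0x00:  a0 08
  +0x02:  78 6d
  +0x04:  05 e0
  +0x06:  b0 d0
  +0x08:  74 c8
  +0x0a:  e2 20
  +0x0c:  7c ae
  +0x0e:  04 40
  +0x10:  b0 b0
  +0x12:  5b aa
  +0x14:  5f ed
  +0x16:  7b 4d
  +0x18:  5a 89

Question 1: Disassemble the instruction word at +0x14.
[14] 5f ed → 0x5fed
  opcode bits[15:11]=0xb: subi/RI
  [10:7] rd=15 = r15
  [6:0] imm=109 = $109

subi $109, r15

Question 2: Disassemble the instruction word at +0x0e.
off 0x0e: read 04 40 as big → 0x0440
  op=0x0440>>11=0x0 ⇒ minus (RR)
  rd: (w>>7)&0xf=0x8 → r8
  rs: (w>>3)&0xf=0x8 → r8

minus r8, r8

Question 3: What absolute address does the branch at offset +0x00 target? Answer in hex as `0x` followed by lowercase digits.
+0x00: a0 08 ⇒ word 0xa008 (big)
  opcode bits[15:11]=0x14: call/J
  imm: (w>>0)&0x7ff=0x8 → $8
  target = base 0x0e60 + off 0x00 + 2 + imm 8 = 0x0e6a

0x0e6a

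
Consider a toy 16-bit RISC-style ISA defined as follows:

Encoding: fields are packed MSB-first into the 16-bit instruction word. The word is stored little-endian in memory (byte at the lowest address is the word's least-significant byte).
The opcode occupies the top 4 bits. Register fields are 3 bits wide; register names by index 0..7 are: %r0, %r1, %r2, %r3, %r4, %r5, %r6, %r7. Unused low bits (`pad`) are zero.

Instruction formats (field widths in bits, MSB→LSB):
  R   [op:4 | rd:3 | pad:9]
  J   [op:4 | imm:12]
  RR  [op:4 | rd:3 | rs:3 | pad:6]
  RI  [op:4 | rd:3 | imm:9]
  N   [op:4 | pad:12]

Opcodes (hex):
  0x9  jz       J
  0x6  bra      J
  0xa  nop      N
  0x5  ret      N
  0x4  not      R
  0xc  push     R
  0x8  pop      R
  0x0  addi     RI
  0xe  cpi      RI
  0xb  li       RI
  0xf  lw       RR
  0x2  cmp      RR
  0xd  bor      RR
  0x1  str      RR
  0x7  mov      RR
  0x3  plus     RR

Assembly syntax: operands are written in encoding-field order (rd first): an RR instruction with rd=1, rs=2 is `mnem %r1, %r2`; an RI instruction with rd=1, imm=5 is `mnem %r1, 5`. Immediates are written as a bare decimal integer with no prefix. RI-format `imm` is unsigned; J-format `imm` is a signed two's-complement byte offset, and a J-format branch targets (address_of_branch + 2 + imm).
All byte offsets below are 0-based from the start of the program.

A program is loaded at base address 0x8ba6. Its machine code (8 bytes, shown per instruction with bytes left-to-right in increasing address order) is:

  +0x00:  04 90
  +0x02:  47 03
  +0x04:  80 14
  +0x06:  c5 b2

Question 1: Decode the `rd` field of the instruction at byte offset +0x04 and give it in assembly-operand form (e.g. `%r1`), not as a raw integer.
[04] 80 14 → 0x1480
  opcode bits[15:12]=0x1: str/RR
  rd: (w>>9)&0x7=0x2 → %r2
  rs: (w>>6)&0x7=0x2 → %r2

%r2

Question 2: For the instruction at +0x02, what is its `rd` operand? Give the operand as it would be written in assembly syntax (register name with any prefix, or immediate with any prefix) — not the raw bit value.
%r1

[02] 47 03 → 0x0347
  opcode bits[15:12]=0x0: addi/RI
  rd@[11:9]=0x1 ⇒ %r1
  imm@[8:0]=0x147 ⇒ 327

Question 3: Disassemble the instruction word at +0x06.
li %r1, 197

+0x06: c5 b2 ⇒ word 0xb2c5 (little)
  top 4b → 0xb → li [RI]
  rd: (w>>9)&0x7=0x1 → %r1
  imm: (w>>0)&0x1ff=0xc5 → 197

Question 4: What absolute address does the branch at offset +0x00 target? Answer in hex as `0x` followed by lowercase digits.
+0x00: 04 90 ⇒ word 0x9004 (little)
  op=0x9004>>12=0x9 ⇒ jz (J)
  [11:0] imm=4 = 4
  target = base 0x8ba6 + off 0x00 + 2 + imm 4 = 0x8bac

0x8bac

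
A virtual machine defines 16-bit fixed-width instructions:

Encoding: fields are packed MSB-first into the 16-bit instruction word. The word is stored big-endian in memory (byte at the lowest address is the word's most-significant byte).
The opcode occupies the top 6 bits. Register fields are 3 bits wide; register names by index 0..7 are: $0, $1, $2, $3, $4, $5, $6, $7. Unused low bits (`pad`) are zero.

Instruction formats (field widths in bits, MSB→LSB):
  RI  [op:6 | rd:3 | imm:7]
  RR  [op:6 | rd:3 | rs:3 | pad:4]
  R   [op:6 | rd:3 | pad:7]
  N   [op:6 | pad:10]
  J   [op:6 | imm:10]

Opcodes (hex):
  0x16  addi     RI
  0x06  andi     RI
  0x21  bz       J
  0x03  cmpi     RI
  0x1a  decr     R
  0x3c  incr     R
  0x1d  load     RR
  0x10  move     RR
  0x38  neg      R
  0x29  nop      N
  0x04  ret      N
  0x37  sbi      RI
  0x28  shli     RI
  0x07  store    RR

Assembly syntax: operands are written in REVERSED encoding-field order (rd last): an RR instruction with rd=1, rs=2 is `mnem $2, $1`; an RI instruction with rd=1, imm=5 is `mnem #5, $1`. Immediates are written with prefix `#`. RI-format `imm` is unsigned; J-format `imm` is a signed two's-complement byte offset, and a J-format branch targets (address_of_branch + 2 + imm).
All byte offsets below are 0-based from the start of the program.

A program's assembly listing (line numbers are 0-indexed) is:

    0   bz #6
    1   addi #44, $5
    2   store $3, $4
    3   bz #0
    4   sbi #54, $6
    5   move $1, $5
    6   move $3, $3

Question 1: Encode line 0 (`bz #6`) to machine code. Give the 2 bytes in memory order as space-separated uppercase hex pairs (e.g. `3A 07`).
L0: bz op=0x21:6|imm=6:10 ⇒ 0x8406 ⇒ big 84 06

84 06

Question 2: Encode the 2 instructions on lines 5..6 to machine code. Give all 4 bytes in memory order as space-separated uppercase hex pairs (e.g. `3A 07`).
42 90 41 B0

5. move fields op=0x10:6|rd=5:3|rs=1:3|pad=0:4 → word 4290h → 42 90
6. move fields op=0x10:6|rd=3:3|rs=3:3|pad=0:4 → word 41b0h → 41 b0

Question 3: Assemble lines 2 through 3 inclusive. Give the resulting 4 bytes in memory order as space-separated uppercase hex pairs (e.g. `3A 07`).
1E 30 84 00

line 2 (store): pack op=0x7:6|rd=4:3|rs=3:3|pad=0:4 = 0x1e30; big→ 1e 30
line 3 (bz): pack op=0x21:6|imm=0:10 = 0x8400; big→ 84 00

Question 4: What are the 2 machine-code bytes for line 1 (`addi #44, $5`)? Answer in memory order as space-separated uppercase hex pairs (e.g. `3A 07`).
5A AC

line 1 (addi): pack op=0x16:6|rd=5:3|imm=44:7 = 0x5aac; big→ 5a ac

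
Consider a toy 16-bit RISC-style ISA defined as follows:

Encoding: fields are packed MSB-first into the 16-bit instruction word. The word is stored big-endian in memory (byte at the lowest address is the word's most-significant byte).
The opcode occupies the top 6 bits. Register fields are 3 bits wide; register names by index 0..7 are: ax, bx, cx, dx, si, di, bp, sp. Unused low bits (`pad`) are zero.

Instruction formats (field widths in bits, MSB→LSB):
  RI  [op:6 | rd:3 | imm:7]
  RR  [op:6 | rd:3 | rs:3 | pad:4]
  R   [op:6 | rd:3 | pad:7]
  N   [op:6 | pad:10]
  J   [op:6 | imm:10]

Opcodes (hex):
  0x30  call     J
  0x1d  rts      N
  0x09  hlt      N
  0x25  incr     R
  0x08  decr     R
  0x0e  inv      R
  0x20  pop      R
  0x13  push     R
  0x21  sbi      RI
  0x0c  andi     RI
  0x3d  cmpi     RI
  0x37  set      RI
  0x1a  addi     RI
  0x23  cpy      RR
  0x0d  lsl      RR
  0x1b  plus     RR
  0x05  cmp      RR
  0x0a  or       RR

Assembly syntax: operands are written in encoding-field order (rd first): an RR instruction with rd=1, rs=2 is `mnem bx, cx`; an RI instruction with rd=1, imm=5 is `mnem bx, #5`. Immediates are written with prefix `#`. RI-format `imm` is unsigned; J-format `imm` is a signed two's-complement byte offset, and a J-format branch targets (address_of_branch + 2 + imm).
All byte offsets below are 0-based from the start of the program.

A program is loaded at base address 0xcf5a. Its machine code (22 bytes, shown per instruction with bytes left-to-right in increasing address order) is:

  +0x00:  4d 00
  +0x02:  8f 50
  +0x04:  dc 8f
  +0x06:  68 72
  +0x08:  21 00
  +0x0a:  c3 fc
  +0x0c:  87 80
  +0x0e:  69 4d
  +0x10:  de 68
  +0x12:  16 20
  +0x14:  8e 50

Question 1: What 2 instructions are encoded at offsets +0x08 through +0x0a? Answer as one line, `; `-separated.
decr cx; call #-4

off 0x08: read 21 00 as big → 0x2100
  opcode bits[15:10]=0x8: decr/R
  [9:7] rd=2 = cx
off 0x0a: read c3 fc as big → 0xc3fc
  opcode bits[15:10]=0x30: call/J
  [9:0] imm=1020 (s10→-4) = #-4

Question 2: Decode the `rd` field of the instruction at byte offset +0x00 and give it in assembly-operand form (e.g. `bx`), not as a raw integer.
cx

+0x00: 4d 00 ⇒ word 0x4d00 (big)
  top 6b → 0x13 → push [R]
  rd@[9:7]=0x2 ⇒ cx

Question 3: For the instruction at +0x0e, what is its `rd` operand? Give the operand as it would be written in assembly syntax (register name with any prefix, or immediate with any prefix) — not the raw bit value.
[0e] 69 4d → 0x694d
  opcode bits[15:10]=0x1a: addi/RI
  rd@[9:7]=0x2 ⇒ cx
  imm@[6:0]=0x4d ⇒ #77

cx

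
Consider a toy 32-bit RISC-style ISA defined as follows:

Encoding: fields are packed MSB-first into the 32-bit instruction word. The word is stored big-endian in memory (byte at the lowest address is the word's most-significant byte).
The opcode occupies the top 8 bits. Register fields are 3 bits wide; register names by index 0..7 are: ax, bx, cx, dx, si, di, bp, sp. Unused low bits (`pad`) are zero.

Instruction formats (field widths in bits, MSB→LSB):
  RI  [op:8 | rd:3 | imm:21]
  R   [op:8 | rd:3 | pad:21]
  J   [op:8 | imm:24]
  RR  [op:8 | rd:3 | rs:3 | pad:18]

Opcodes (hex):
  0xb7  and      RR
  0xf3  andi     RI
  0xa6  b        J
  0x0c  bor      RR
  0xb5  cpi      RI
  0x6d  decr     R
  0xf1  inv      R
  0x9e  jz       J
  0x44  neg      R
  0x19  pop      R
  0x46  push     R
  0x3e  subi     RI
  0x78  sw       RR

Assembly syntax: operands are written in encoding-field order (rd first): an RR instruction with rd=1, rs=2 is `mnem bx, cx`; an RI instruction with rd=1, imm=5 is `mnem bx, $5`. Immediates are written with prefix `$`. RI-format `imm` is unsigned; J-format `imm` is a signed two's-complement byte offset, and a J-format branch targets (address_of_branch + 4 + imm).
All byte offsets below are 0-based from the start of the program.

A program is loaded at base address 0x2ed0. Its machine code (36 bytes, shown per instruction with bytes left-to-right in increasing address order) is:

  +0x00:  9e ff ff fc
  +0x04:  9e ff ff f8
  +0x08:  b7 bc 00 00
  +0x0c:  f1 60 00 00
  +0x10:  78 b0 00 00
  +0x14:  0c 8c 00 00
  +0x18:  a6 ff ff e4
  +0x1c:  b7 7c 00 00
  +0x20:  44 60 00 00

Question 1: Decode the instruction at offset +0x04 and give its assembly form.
jz $-8

+0x04: 9e ff ff f8 ⇒ word 0x9efffff8 (big)
  top 8b → 0x9e → jz [J]
  [23:0] imm=16777208 (s24→-8) = $-8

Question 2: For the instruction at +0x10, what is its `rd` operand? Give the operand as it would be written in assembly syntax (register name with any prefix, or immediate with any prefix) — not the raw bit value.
di

+0x10: 78 b0 00 00 ⇒ word 0x78b00000 (big)
  top 8b → 0x78 → sw [RR]
  rd@[23:21]=0x5 ⇒ di
  rs@[20:18]=0x4 ⇒ si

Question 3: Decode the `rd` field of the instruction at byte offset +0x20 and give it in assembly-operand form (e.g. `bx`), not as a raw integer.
off 0x20: read 44 60 00 00 as big → 0x44600000
  op=0x44600000>>24=0x44 ⇒ neg (R)
  [23:21] rd=3 = dx

dx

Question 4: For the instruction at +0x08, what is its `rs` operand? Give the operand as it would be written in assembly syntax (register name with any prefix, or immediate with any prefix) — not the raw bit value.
[08] b7 bc 00 00 → 0xb7bc0000
  top 8b → 0xb7 → and [RR]
  [23:21] rd=5 = di
  [20:18] rs=7 = sp

sp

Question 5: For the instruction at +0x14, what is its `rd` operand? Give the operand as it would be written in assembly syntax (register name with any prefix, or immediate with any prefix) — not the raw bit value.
off 0x14: read 0c 8c 00 00 as big → 0x0c8c0000
  op=0x0c8c0000>>24=0xc ⇒ bor (RR)
  rd@[23:21]=0x4 ⇒ si
  rs@[20:18]=0x3 ⇒ dx

si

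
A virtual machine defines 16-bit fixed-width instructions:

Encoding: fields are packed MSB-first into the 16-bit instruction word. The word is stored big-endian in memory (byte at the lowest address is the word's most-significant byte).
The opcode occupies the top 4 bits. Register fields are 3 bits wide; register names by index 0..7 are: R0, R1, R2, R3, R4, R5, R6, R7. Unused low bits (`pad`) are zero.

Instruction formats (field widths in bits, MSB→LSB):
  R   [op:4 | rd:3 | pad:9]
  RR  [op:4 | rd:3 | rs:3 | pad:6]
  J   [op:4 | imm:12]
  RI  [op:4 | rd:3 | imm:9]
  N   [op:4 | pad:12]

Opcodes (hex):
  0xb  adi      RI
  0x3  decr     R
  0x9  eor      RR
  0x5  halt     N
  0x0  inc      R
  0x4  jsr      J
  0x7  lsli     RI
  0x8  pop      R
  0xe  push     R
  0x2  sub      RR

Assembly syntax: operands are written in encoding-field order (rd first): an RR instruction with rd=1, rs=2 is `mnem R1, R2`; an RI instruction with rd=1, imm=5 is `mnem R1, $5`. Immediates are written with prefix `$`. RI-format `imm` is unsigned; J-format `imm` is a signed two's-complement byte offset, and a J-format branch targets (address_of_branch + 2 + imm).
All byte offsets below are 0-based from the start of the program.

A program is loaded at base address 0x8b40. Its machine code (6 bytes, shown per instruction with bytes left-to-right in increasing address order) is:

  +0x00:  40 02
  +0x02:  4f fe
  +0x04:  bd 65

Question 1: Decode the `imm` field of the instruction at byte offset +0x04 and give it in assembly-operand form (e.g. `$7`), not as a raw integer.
$357

+0x04: bd 65 ⇒ word 0xbd65 (big)
  opcode bits[15:12]=0xb: adi/RI
  rd: (w>>9)&0x7=0x6 → R6
  imm: (w>>0)&0x1ff=0x165 → $357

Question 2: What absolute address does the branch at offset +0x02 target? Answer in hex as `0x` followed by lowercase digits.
0x8b42

[02] 4f fe → 0x4ffe
  top 4b → 0x4 → jsr [J]
  [11:0] imm=4094 (s12→-2) = $-2
  target = base 0x8b40 + off 0x02 + 2 + imm -2 = 0x8b42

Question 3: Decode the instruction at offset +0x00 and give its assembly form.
jsr $2

@+00  big-endian(40 02) = 0x4002
  opcode bits[15:12]=0x4: jsr/J
  [11:0] imm=2 = $2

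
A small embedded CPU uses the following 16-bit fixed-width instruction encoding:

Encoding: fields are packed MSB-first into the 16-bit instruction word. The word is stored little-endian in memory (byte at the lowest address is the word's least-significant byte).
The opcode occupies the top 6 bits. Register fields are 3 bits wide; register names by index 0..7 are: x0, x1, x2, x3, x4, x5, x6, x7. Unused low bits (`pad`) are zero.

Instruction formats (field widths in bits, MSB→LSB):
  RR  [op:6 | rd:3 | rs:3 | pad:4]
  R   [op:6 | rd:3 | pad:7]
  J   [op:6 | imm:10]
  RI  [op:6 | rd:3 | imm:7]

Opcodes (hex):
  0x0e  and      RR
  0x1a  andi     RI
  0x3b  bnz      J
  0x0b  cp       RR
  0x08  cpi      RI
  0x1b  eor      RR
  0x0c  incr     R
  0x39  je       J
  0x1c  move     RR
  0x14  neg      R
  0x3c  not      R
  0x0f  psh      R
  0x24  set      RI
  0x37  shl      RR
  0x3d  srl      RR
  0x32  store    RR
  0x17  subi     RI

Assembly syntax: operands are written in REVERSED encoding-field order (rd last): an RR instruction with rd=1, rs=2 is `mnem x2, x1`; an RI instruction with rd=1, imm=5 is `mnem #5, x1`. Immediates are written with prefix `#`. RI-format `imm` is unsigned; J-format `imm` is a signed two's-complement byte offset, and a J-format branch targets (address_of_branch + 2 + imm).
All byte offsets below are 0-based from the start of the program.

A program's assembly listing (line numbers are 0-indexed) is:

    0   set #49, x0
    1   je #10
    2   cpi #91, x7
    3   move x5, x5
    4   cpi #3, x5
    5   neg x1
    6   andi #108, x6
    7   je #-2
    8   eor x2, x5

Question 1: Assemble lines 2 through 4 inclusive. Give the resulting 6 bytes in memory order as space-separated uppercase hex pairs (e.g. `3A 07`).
line 2 (cpi): pack op=0x8:6|rd=7:3|imm=91:7 = 0x23db; little→ db 23
line 3 (move): pack op=0x1c:6|rd=5:3|rs=5:3|pad=0:4 = 0x72d0; little→ d0 72
line 4 (cpi): pack op=0x8:6|rd=5:3|imm=3:7 = 0x2283; little→ 83 22

DB 23 D0 72 83 22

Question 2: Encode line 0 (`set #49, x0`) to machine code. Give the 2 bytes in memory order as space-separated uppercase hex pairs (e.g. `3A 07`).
line 0 (set): pack op=0x24:6|rd=0:3|imm=49:7 = 0x9031; little→ 31 90

31 90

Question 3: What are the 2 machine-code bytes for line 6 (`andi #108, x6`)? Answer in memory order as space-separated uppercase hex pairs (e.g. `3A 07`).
L6: andi op=0x1a:6|rd=6:3|imm=108:7 ⇒ 0x6b6c ⇒ little 6c 6b

6C 6B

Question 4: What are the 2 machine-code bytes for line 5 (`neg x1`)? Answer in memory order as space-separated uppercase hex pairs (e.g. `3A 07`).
80 50

line 5 (neg): pack op=0x14:6|rd=1:3|pad=0:7 = 0x5080; little→ 80 50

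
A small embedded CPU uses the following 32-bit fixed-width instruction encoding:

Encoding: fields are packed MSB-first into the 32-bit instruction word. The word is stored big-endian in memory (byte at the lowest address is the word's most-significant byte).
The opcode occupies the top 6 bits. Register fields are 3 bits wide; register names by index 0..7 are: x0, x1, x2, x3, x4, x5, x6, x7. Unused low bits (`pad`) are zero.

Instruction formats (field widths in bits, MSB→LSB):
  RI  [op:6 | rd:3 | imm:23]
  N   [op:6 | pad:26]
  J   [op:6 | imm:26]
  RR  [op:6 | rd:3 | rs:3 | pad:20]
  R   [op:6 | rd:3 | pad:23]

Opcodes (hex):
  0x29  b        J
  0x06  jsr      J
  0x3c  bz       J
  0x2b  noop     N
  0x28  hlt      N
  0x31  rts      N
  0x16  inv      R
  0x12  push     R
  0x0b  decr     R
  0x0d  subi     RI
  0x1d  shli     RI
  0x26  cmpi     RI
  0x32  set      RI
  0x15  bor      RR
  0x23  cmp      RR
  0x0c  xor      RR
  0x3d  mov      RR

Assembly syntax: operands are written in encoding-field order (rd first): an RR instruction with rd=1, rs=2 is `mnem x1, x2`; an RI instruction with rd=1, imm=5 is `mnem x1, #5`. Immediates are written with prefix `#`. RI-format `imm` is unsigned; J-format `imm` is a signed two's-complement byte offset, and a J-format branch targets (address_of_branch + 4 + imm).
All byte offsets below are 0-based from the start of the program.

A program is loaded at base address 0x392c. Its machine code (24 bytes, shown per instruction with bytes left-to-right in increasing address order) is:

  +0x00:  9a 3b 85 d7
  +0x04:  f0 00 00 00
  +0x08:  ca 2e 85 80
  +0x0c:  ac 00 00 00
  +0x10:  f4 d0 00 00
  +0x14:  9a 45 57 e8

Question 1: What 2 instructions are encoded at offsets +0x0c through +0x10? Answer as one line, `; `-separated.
noop; mov x1, x5

+0x0c: ac 00 00 00 ⇒ word 0xac000000 (big)
  top 6b → 0x2b → noop [N]
+0x10: f4 d0 00 00 ⇒ word 0xf4d00000 (big)
  top 6b → 0x3d → mov [RR]
  rd: (w>>23)&0x7=0x1 → x1
  rs: (w>>20)&0x7=0x5 → x5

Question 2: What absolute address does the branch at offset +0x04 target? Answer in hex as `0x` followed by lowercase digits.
[04] f0 00 00 00 → 0xf0000000
  op=0xf0000000>>26=0x3c ⇒ bz (J)
  [25:0] imm=0 = #0
  target = base 0x392c + off 0x04 + 4 + imm 0 = 0x3934

0x3934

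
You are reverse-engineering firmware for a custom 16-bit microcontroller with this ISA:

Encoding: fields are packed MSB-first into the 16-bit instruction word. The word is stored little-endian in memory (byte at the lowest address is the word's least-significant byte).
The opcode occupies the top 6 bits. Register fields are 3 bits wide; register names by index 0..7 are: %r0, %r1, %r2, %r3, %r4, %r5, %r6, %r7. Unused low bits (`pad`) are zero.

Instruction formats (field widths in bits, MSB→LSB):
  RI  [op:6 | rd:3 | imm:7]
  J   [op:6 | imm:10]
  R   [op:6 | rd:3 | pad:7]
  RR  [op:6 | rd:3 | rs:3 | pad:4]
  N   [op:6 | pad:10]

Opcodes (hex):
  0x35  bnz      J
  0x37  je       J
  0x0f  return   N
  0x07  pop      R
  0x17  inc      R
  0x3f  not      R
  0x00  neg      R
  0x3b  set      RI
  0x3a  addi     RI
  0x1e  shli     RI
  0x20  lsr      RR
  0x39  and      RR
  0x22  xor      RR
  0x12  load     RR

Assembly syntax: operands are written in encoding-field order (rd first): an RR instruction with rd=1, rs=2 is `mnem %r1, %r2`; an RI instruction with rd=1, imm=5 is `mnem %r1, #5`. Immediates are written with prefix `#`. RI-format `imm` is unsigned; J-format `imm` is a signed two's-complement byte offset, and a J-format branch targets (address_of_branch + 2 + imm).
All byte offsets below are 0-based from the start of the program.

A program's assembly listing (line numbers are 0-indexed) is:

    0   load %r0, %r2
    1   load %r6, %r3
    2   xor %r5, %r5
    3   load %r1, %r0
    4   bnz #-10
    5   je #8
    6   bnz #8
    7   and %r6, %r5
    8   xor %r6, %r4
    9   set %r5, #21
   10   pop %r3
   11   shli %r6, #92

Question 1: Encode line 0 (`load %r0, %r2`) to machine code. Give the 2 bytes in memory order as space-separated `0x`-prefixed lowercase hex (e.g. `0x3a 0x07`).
line 0 (load): pack op=0x12:6|rd=0:3|rs=2:3|pad=0:4 = 0x4820; little→ 20 48

0x20 0x48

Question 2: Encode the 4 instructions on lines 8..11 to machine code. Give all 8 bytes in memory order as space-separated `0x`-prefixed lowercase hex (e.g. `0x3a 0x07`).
0x40 0x8b 0x95 0xee 0x80 0x1d 0x5c 0x7b

8. xor fields op=0x22:6|rd=6:3|rs=4:3|pad=0:4 → word 8b40h → 40 8b
9. set fields op=0x3b:6|rd=5:3|imm=21:7 → word ee95h → 95 ee
10. pop fields op=0x7:6|rd=3:3|pad=0:7 → word 1d80h → 80 1d
11. shli fields op=0x1e:6|rd=6:3|imm=92:7 → word 7b5ch → 5c 7b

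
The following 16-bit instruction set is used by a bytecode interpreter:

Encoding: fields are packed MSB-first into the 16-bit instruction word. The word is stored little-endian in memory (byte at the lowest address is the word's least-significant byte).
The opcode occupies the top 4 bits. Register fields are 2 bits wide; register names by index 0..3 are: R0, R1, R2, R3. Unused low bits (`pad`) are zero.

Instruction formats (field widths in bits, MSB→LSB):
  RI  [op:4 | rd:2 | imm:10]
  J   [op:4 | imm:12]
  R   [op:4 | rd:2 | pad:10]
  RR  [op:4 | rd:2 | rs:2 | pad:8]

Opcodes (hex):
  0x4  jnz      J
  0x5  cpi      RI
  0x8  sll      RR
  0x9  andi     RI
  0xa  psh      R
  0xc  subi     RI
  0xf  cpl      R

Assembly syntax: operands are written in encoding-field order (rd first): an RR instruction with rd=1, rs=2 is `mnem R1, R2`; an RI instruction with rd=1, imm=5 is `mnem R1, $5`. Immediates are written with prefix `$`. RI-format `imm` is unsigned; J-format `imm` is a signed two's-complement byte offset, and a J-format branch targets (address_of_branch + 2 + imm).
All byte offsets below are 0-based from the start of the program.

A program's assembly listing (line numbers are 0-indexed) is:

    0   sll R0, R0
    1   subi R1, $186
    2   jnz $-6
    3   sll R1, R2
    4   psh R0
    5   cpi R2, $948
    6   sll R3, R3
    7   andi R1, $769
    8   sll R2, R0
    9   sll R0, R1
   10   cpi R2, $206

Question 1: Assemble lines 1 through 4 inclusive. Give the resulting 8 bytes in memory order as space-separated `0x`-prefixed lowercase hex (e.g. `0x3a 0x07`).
L1: subi op=0xc:4|rd=1:2|imm=186:10 ⇒ 0xc4ba ⇒ little ba c4
L2: jnz op=0x4:4|imm=-6:12 ⇒ 0x4ffa ⇒ little fa 4f
L3: sll op=0x8:4|rd=1:2|rs=2:2|pad=0:8 ⇒ 0x8600 ⇒ little 00 86
L4: psh op=0xa:4|rd=0:2|pad=0:10 ⇒ 0xa000 ⇒ little 00 a0

0xba 0xc4 0xfa 0x4f 0x00 0x86 0x00 0xa0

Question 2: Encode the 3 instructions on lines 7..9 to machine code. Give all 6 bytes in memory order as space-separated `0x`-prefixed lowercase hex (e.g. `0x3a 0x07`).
7. andi fields op=0x9:4|rd=1:2|imm=769:10 → word 9701h → 01 97
8. sll fields op=0x8:4|rd=2:2|rs=0:2|pad=0:8 → word 8800h → 00 88
9. sll fields op=0x8:4|rd=0:2|rs=1:2|pad=0:8 → word 8100h → 00 81

0x01 0x97 0x00 0x88 0x00 0x81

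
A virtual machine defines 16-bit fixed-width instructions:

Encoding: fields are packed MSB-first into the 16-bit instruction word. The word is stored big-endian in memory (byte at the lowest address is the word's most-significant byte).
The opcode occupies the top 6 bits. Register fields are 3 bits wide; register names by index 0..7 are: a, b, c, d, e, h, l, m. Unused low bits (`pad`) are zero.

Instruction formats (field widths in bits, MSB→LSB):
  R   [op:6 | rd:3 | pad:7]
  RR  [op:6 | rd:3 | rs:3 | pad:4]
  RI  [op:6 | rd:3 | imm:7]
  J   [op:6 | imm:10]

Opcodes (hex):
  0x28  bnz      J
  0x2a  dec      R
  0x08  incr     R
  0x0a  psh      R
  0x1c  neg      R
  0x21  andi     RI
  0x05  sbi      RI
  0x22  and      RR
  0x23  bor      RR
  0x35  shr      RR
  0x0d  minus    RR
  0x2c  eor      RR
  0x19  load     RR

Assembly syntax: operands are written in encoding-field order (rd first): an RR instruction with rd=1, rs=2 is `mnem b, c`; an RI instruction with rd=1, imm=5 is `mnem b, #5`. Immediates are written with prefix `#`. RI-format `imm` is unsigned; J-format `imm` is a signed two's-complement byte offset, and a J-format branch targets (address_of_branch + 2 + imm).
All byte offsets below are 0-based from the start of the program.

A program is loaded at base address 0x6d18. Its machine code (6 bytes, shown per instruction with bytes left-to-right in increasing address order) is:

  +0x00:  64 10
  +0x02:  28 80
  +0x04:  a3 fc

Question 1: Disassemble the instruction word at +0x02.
psh b

@+02  big-endian(28 80) = 0x2880
  opcode bits[15:10]=0xa: psh/R
  [9:7] rd=1 = b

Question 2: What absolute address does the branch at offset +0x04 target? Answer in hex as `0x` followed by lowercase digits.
off 0x04: read a3 fc as big → 0xa3fc
  top 6b → 0x28 → bnz [J]
  imm: (w>>0)&0x3ff=0x3fc (s10→-4) → #-4
  target = base 0x6d18 + off 0x04 + 2 + imm -4 = 0x6d1a

0x6d1a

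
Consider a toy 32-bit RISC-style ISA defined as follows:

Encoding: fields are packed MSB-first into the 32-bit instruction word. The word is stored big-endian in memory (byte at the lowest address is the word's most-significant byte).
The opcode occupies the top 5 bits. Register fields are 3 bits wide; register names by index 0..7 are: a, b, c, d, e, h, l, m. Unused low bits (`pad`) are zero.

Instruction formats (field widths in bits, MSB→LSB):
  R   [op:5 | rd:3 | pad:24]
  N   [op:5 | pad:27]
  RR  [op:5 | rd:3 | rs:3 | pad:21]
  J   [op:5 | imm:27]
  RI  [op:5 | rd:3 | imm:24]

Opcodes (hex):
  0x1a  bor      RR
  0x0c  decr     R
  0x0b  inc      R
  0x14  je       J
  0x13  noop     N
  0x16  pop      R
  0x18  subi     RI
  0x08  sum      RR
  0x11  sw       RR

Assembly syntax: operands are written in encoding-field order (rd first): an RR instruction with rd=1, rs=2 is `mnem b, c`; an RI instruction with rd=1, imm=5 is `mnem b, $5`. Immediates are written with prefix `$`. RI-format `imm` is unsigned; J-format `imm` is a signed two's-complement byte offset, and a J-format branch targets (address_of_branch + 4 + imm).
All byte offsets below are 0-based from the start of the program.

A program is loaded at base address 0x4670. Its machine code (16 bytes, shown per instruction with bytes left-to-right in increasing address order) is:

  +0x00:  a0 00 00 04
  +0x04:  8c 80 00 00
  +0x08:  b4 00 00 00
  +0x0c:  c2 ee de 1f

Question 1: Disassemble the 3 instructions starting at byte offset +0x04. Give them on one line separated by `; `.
sw e, e; pop e; subi c, $15654431

off 0x04: read 8c 80 00 00 as big → 0x8c800000
  top 5b → 0x11 → sw [RR]
  [26:24] rd=4 = e
  [23:21] rs=4 = e
off 0x08: read b4 00 00 00 as big → 0xb4000000
  top 5b → 0x16 → pop [R]
  [26:24] rd=4 = e
off 0x0c: read c2 ee de 1f as big → 0xc2eede1f
  top 5b → 0x18 → subi [RI]
  [26:24] rd=2 = c
  [23:0] imm=15654431 = $15654431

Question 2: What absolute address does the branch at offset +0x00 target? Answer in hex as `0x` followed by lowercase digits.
0x4678

[00] a0 00 00 04 → 0xa0000004
  top 5b → 0x14 → je [J]
  imm@[26:0]=0x4 ⇒ $4
  target = base 0x4670 + off 0x00 + 4 + imm 4 = 0x4678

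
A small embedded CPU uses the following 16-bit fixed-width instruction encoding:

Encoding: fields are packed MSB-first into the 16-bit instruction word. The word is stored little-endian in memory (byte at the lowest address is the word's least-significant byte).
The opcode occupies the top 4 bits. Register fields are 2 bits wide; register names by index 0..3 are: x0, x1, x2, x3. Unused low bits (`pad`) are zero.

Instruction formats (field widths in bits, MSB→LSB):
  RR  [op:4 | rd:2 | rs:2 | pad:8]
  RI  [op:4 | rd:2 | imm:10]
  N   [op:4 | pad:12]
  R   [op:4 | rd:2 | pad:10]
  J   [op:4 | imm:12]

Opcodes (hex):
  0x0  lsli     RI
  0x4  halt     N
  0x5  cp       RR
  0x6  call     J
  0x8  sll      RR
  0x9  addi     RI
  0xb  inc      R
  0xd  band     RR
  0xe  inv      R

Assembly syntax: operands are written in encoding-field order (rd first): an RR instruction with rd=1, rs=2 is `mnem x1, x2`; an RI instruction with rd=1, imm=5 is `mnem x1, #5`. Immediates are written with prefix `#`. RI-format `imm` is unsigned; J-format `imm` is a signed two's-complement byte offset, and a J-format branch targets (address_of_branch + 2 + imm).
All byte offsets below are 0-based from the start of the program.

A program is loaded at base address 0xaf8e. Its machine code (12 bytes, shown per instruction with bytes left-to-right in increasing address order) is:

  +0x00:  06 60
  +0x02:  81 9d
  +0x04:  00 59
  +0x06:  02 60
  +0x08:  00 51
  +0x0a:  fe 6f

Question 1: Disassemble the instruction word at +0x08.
@+08  little-endian(00 51) = 0x5100
  op=0x5100>>12=0x5 ⇒ cp (RR)
  rd: (w>>10)&0x3=0x0 → x0
  rs: (w>>8)&0x3=0x1 → x1

cp x0, x1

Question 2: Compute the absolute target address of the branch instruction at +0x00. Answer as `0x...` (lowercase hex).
0xaf96

off 0x00: read 06 60 as little → 0x6006
  op=0x6006>>12=0x6 ⇒ call (J)
  imm: (w>>0)&0xfff=0x6 → #6
  target = base 0xaf8e + off 0x00 + 2 + imm 6 = 0xaf96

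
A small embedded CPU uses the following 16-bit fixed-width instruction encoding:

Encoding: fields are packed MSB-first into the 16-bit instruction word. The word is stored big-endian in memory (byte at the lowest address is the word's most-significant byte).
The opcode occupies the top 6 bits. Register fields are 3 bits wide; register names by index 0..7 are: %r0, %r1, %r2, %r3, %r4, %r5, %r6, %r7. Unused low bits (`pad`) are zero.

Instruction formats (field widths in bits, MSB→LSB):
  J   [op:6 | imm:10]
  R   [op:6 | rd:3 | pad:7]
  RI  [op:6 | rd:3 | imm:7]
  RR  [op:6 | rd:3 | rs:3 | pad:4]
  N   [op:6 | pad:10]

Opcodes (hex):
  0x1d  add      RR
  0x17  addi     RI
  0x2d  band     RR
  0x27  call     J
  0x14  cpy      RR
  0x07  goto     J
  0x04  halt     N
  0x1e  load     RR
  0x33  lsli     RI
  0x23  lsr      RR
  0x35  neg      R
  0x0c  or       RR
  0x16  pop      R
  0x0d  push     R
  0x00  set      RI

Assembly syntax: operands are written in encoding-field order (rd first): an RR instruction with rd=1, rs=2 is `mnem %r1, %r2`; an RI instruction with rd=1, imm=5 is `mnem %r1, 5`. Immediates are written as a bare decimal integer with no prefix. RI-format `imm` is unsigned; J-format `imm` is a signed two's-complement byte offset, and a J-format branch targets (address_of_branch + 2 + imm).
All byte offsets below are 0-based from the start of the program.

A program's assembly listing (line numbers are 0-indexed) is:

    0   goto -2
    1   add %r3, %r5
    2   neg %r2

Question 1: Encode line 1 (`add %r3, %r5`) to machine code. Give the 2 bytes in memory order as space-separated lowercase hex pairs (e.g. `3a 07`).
line 1 (add): pack op=0x1d:6|rd=3:3|rs=5:3|pad=0:4 = 0x75d0; big→ 75 d0

75 d0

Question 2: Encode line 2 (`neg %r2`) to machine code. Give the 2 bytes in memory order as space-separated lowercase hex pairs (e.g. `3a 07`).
2. neg fields op=0x35:6|rd=2:3|pad=0:7 → word d500h → d5 00

d5 00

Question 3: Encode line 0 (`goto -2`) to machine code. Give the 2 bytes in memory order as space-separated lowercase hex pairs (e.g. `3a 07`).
1f fe

L0: goto op=0x7:6|imm=-2:10 ⇒ 0x1ffe ⇒ big 1f fe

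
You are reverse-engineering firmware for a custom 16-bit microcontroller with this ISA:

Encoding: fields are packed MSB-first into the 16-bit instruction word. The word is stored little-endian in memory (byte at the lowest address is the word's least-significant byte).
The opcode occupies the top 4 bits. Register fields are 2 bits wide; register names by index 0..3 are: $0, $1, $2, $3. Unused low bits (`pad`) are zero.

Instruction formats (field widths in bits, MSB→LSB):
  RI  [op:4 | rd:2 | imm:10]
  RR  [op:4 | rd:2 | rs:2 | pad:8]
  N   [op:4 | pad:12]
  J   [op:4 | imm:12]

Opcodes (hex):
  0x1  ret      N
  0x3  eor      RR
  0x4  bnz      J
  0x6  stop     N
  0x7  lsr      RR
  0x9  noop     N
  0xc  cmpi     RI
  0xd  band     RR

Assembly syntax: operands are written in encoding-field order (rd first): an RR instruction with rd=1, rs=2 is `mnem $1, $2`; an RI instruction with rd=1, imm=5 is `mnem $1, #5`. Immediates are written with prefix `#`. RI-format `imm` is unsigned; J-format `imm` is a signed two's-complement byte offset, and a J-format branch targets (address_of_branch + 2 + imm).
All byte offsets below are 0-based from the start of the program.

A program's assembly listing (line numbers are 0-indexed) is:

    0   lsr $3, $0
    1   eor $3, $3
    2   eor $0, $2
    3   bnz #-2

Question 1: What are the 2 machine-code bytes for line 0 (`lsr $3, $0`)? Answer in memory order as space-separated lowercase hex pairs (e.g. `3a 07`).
line 0 (lsr): pack op=0x7:4|rd=3:2|rs=0:2|pad=0:8 = 0x7c00; little→ 00 7c

00 7c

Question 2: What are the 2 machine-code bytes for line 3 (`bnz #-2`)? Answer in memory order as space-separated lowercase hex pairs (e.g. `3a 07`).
fe 4f

line 3 (bnz): pack op=0x4:4|imm=-2:12 = 0x4ffe; little→ fe 4f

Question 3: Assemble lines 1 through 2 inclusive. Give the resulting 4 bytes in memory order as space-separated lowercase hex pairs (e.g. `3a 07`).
1. eor fields op=0x3:4|rd=3:2|rs=3:2|pad=0:8 → word 3f00h → 00 3f
2. eor fields op=0x3:4|rd=0:2|rs=2:2|pad=0:8 → word 3200h → 00 32

00 3f 00 32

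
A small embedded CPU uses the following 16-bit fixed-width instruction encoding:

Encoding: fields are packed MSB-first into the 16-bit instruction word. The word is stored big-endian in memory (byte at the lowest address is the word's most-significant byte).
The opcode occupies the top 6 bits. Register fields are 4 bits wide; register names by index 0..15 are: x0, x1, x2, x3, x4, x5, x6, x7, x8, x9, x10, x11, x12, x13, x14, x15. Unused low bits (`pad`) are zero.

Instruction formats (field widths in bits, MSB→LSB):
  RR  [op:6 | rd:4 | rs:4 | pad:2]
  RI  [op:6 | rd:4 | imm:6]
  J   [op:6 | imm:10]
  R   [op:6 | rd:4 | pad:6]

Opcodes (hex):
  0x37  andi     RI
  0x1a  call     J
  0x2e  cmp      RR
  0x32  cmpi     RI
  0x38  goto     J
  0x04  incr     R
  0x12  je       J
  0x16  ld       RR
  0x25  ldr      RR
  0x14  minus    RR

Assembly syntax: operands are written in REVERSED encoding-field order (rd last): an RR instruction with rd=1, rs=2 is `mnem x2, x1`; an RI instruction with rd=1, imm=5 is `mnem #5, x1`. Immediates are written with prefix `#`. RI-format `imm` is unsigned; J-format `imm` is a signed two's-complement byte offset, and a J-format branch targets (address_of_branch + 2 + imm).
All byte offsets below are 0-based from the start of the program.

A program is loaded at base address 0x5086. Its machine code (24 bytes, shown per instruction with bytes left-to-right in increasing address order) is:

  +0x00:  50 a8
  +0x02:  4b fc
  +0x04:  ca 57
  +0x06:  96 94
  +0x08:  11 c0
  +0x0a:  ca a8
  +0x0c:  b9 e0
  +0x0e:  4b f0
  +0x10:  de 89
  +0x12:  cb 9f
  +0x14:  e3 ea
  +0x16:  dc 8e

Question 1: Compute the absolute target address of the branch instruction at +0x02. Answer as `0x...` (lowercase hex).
off 0x02: read 4b fc as big → 0x4bfc
  op=0x4bfc>>10=0x12 ⇒ je (J)
  imm@[9:0]=0x3fc (s10→-4) ⇒ #-4
  target = base 0x5086 + off 0x02 + 2 + imm -4 = 0x5086

0x5086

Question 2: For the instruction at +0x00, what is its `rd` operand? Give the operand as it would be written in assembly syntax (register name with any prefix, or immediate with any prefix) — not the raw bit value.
x2

@+00  big-endian(50 a8) = 0x50a8
  op=0x50a8>>10=0x14 ⇒ minus (RR)
  rd: (w>>6)&0xf=0x2 → x2
  rs: (w>>2)&0xf=0xa → x10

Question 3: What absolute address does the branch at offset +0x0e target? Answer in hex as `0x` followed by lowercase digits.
+0x0e: 4b f0 ⇒ word 0x4bf0 (big)
  op=0x4bf0>>10=0x12 ⇒ je (J)
  [9:0] imm=1008 (s10→-16) = #-16
  target = base 0x5086 + off 0x0e + 2 + imm -16 = 0x5086

0x5086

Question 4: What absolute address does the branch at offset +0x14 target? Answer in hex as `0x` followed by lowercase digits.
0x5086

+0x14: e3 ea ⇒ word 0xe3ea (big)
  top 6b → 0x38 → goto [J]
  imm@[9:0]=0x3ea (s10→-22) ⇒ #-22
  target = base 0x5086 + off 0x14 + 2 + imm -22 = 0x5086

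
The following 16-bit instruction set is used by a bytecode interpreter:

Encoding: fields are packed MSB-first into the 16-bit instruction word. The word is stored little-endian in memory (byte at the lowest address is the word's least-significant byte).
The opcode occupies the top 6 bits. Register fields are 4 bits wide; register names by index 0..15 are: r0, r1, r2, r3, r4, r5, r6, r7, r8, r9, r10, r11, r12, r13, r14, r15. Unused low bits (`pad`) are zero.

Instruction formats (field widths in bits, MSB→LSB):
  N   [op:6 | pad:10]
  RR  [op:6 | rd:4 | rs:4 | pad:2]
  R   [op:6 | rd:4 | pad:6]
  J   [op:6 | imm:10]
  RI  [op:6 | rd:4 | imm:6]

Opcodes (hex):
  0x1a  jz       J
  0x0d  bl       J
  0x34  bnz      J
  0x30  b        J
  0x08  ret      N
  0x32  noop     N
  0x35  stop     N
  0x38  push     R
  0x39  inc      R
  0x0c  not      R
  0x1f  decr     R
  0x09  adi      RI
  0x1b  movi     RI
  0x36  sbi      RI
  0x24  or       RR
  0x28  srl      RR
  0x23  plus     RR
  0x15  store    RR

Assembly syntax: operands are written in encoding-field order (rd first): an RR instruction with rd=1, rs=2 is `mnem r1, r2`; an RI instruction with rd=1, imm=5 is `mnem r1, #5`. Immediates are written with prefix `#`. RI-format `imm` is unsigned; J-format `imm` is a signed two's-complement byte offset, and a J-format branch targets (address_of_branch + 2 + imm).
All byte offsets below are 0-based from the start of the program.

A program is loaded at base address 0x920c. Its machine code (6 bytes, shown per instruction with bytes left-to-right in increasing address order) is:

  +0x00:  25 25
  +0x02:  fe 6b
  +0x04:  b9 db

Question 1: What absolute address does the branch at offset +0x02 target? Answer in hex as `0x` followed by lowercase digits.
0x920e

+0x02: fe 6b ⇒ word 0x6bfe (little)
  op=0x6bfe>>10=0x1a ⇒ jz (J)
  imm@[9:0]=0x3fe (s10→-2) ⇒ #-2
  target = base 0x920c + off 0x02 + 2 + imm -2 = 0x920e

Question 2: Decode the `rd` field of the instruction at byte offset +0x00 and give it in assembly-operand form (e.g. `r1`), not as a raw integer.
[00] 25 25 → 0x2525
  op=0x2525>>10=0x9 ⇒ adi (RI)
  rd@[9:6]=0x4 ⇒ r4
  imm@[5:0]=0x25 ⇒ #37

r4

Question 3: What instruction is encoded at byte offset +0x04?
sbi r14, #57

@+04  little-endian(b9 db) = 0xdbb9
  op=0xdbb9>>10=0x36 ⇒ sbi (RI)
  [9:6] rd=14 = r14
  [5:0] imm=57 = #57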